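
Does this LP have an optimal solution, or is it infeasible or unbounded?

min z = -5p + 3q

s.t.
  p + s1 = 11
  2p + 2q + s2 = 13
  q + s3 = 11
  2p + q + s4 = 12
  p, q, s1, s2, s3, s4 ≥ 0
The point (6, 0) satisfies every constraint, so the LP is feasible; the constraints give p ≤ 11 and q ≤ 11, which with p, q ≥ 0 keep the feasible region inside a bounded box. A feasible, bounded LP attains a finite optimum at a vertex.

Evaluating z = -5p + 3q at each vertex:
  (0, 0): z = 0
  (6, 0): z = -30
  (5.5, 1): z = -24.5
  (0, 6.5): z = 19.5

Bounded optimum: z* = -30 at (6, 0).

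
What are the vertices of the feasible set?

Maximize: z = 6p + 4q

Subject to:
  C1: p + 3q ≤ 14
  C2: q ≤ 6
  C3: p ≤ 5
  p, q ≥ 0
Each vertex is the intersection of two constraint boundaries that also satisfies all remaining constraints:
  p = 0 and q = 0 → (0, 0)
  p = 5 and q = 0 → (5, 0)
  p + 3q = 14 and p = 5 → (5, 3)
  p + 3q = 14 and p = 0 → (0, 4.667)

Vertices: (0, 0), (5, 0), (5, 3), (0, 4.667)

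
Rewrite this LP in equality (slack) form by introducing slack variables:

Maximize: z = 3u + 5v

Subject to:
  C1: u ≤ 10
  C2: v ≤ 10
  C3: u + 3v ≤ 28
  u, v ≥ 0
max z = 3u + 5v

s.t.
  u + s1 = 10
  v + s2 = 10
  u + 3v + s3 = 28
  u, v, s1, s2, s3 ≥ 0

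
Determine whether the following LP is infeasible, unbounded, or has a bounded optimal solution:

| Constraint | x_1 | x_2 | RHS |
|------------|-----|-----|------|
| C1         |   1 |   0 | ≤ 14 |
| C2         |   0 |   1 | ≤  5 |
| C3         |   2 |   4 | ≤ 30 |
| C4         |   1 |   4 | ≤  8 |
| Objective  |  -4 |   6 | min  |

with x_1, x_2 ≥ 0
The point (8, 0) satisfies every constraint, so the LP is feasible; the constraints give x_1 ≤ 14 and x_2 ≤ 5, which with x_1, x_2 ≥ 0 keep the feasible region inside a bounded box. A feasible, bounded LP attains a finite optimum at a vertex.

Evaluating z = -4x_1 + 6x_2 at each vertex:
  (0, 0): z = 0
  (8, 0): z = -32
  (0, 2): z = 12

The LP has an optimal solution: (8, 0) with z = -32.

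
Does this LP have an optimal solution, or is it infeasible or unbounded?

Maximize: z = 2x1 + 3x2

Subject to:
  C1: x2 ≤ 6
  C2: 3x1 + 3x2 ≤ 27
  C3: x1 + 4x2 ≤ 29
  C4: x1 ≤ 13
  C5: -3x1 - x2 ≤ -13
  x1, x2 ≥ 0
The point (3, 6) satisfies every constraint, so the LP is feasible; the constraints give x1 ≤ 13 and x2 ≤ 6, which with x1, x2 ≥ 0 keep the feasible region inside a bounded box. A feasible, bounded LP attains a finite optimum at a vertex.

Evaluating z = 2x1 + 3x2 at each vertex:
  (4.333, 0): z = 8.667
  (9, 0): z = 18
  (3, 6): z = 24
  (2.333, 6): z = 22.67

Bounded optimum: z* = 24 at (3, 6).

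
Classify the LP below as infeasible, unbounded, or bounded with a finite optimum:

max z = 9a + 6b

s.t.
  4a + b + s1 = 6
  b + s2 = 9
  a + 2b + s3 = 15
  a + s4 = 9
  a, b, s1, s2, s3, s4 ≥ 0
The point (0, 6) satisfies every constraint, so the LP is feasible; the constraints give a ≤ 9 and b ≤ 9, which with a, b ≥ 0 keep the feasible region inside a bounded box. A feasible, bounded LP attains a finite optimum at a vertex.

The LP has an optimal solution: (0, 6) with z = 36.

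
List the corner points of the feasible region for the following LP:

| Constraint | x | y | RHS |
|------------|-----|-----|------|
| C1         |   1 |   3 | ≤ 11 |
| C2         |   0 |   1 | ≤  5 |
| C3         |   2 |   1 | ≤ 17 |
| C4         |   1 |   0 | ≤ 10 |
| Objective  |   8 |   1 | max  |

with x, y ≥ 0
Each vertex is the intersection of two constraint boundaries that also satisfies all remaining constraints:
  x = 0 and y = 0 → (0, 0)
  2x + y = 17 and y = 0 → (8.5, 0)
  x + 3y = 11 and 2x + y = 17 → (8, 1)
  x + 3y = 11 and x = 0 → (0, 3.667)

Vertices: (0, 0), (8.5, 0), (8, 1), (0, 3.667)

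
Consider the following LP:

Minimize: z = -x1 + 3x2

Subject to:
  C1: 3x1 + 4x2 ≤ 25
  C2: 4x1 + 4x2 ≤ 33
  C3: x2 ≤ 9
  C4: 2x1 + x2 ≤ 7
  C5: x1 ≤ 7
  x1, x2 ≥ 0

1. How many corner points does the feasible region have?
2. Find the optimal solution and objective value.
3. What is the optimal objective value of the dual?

1. 4
2. x1 = 3.5, x2 = 0, z = -3.5
3. -3.5 (by strong duality, equal to the primal optimum)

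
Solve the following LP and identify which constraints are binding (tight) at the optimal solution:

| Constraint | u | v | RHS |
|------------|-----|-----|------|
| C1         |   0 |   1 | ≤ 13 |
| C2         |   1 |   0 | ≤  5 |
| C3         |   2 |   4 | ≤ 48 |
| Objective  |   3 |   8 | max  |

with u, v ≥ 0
Optimal: u = 0, v = 12
Binding: C3, u ≥ 0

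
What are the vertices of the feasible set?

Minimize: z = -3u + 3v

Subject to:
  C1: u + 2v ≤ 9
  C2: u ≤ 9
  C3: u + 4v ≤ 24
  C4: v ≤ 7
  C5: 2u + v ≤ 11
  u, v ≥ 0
Each vertex is the intersection of two constraint boundaries that also satisfies all remaining constraints:
  u = 0 and v = 0 → (0, 0)
  2u + v = 11 and v = 0 → (5.5, 0)
  u + 2v = 9 and 2u + v = 11 → (4.333, 2.333)
  u + 2v = 9 and u = 0 → (0, 4.5)

Vertices: (0, 0), (5.5, 0), (4.333, 2.333), (0, 4.5)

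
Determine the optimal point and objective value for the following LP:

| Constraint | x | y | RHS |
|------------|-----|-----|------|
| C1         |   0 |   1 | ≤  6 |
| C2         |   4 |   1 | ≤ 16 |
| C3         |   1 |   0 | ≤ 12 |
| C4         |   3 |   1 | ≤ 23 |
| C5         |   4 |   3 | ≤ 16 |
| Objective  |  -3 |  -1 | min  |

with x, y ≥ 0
x = 4, y = 0, z = -12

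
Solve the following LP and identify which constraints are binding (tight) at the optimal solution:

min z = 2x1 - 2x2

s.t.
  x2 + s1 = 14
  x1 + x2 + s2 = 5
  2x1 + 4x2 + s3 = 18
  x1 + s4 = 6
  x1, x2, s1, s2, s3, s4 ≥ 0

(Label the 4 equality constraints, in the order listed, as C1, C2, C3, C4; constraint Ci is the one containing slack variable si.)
Optimal: x1 = 0, x2 = 4.5
Binding: C3, x1 ≥ 0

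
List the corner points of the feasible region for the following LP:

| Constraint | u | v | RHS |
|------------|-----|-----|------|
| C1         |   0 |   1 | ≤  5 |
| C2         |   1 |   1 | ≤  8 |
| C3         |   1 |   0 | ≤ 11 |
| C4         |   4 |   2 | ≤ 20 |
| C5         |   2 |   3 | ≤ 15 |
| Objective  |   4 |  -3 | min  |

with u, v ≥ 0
Each vertex is the intersection of two constraint boundaries that also satisfies all remaining constraints:
  u = 0 and v = 0 → (0, 0)
  4u + 2v = 20 and v = 0 → (5, 0)
  4u + 2v = 20 and 2u + 3v = 15 → (3.75, 2.5)
  v = 5 and 2u + 3v = 15 → (0, 5)

Vertices: (0, 0), (5, 0), (3.75, 2.5), (0, 5)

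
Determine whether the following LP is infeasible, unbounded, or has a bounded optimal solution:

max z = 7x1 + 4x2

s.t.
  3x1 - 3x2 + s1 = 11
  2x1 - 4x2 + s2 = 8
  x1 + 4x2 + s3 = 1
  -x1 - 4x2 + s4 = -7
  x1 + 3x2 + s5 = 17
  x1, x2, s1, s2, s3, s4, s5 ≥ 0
The row x1 + 4x2 + s3 = 1 with s3 ≥ 0 requires x1 + 4x2 ≤ 1, while the row -x1 - 4x2 + s4 = -7 with s4 ≥ 0 is equivalent to x1 + 4x2 ≥ 7. Together they would need 7 ≤ x1 + 4x2 ≤ 1, which is impossible since 7 > 1. No point satisfies all constraints.

Infeasible — the constraint set is empty.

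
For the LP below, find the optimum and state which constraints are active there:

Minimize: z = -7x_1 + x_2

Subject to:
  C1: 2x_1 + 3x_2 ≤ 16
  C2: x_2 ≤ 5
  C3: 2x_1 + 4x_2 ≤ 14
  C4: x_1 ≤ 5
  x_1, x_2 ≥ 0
Optimal: x_1 = 5, x_2 = 0
Binding: C4, x_2 ≥ 0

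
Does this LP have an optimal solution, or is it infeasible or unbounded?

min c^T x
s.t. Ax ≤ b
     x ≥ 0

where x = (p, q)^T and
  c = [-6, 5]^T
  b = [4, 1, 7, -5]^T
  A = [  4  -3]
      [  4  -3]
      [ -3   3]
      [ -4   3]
One constraint requires 4p - 3q ≤ 4, while the constraint -4p + 3q ≤ -5 is equivalent to 4p - 3q ≥ 5. Together they would need 5 ≤ 4p - 3q ≤ 4, which is impossible since 5 > 4. No point satisfies all constraints.

The feasible region is empty; the LP is infeasible.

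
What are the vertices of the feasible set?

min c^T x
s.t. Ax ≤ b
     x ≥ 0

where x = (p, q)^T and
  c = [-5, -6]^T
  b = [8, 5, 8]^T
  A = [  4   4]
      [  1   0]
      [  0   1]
Each vertex is the intersection of two constraint boundaries that also satisfies all remaining constraints:
  p = 0 and q = 0 → (0, 0)
  4p + 4q = 8 and q = 0 → (2, 0)
  4p + 4q = 8 and p = 0 → (0, 2)

Vertices: (0, 0), (2, 0), (0, 2)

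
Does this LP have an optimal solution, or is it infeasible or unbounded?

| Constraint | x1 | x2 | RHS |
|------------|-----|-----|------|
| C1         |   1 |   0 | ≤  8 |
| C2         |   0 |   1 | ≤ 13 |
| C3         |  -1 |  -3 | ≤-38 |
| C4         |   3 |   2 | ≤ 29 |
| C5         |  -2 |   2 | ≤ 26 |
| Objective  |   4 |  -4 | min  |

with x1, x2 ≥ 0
The point (0, 13) satisfies every constraint, so the LP is feasible; the constraints give x1 ≤ 8 and x2 ≤ 13, which with x1, x2 ≥ 0 keep the feasible region inside a bounded box. A feasible, bounded LP attains a finite optimum at a vertex.

Evaluating z = 4x1 - 4x2 at each vertex:
  (0, 12.67): z = -50.67
  (1.571, 12.14): z = -42.29
  (1, 13): z = -48
  (0, 13): z = -52

Feasible with finite optimum z* = -52 at (0, 13).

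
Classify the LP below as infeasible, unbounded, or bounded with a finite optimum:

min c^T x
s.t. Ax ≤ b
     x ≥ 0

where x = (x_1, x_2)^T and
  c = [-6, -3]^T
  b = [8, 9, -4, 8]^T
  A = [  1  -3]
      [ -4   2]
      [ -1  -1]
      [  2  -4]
Feasible point: (0, 4) satisfies every constraint, so the LP is feasible.
Direction d = (1, 1): for each constraint row a, a·d ≤ 0 —
  (1)(1) + (-3)(1) = -2 ≤ 0
  (-4)(1) + (2)(1) = -2 ≤ 0
  (-1)(1) + (-1)(1) = -2 ≤ 0
  (2)(1) + (-4)(1) = -2 ≤ 0
and d ≥ 0, so (0, 4) + t·d stays feasible for every t ≥ 0. Along this ray z = -6x_1 - 3x_2 changes by -9 per unit t, so z → −∞.

Unbounded: there is a feasible ray along which z → −∞.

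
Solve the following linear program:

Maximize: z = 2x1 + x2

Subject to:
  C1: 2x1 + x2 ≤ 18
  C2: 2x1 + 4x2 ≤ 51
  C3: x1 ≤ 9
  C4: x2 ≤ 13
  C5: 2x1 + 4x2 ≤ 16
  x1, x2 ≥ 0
Each vertex is the intersection of two constraint boundaries that also satisfies all remaining constraints:
  x1 = 0 and x2 = 0 → (0, 0)
  2x1 + 4x2 = 16 and x2 = 0 → (8, 0)
  2x1 + 4x2 = 16 and x1 = 0 → (0, 4)

Evaluating z = 2x1 + x2 at each vertex:
  (0, 0): z = 0
  (8, 0): z = 16
  (0, 4): z = 4

The maximum is at (8, 0) with z = 16.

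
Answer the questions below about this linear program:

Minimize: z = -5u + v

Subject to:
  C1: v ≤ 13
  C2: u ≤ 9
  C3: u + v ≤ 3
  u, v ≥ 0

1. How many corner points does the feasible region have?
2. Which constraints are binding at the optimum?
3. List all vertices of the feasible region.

1. 3
2. C3, v ≥ 0
3. (0, 0), (3, 0), (0, 3)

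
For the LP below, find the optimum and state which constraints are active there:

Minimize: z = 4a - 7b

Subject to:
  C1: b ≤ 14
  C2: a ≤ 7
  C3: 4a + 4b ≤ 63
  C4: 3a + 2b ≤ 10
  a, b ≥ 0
Optimal: a = 0, b = 5
Binding: C4, a ≥ 0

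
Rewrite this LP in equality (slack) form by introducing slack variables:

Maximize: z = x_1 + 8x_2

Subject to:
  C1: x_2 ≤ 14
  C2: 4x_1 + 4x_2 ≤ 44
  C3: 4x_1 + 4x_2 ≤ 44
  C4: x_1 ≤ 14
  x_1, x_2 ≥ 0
max z = x_1 + 8x_2

s.t.
  x_2 + s1 = 14
  4x_1 + 4x_2 + s2 = 44
  4x_1 + 4x_2 + s3 = 44
  x_1 + s4 = 14
  x_1, x_2, s1, s2, s3, s4 ≥ 0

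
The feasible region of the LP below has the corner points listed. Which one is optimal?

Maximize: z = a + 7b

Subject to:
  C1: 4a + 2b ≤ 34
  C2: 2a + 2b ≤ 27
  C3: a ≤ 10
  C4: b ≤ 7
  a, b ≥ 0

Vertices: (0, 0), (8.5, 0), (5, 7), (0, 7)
(5, 7) with z = 54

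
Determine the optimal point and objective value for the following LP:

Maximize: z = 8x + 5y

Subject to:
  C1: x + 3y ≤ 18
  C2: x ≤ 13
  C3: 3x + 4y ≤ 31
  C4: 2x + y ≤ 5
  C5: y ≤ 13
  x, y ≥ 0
x = 0, y = 5, z = 25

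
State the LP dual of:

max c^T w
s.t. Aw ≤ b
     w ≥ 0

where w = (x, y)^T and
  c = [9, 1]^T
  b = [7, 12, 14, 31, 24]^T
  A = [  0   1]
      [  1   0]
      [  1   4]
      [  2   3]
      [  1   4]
Minimize: z = 7y1 + 12y2 + 14y3 + 31y4 + 24y5

Subject to:
  C1: -y2 - y3 - 2y4 - y5 ≤ -9
  C2: -y1 - 4y3 - 3y4 - 4y5 ≤ -1
  y1, y2, y3, y4, y5 ≥ 0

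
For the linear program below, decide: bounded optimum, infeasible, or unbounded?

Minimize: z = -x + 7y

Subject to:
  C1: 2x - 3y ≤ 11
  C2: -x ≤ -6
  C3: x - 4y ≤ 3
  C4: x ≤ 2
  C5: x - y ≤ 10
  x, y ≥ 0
C4 requires x ≤ 2, while C2 (-x ≤ -6) is equivalent to x ≥ 6. Together they would need 6 ≤ x ≤ 2, which is impossible since 6 > 2. No point satisfies all constraints.

Infeasible: no point satisfies all constraints simultaneously.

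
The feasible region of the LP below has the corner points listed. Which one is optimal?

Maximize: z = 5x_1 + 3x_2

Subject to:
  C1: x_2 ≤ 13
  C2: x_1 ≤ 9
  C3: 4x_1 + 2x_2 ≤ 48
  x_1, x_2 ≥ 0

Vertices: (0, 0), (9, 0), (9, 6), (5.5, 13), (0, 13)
Evaluating z = 5x_1 + 3x_2 at each vertex:
  (0, 0): z = 0
  (9, 0): z = 45
  (9, 6): z = 63
  (5.5, 13): z = 66.5
  (0, 13): z = 39

The largest value is z = 66.5, attained at (5.5, 13).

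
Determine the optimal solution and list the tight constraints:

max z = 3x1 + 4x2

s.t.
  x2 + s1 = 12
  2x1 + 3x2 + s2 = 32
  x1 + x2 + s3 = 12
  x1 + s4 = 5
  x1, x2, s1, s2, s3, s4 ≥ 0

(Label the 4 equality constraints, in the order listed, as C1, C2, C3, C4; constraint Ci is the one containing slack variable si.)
Optimal: x1 = 4, x2 = 8
Slack at optimum:
  C1: slack = 4
  C2: slack = 0 (binding)
  C3: slack = 0 (binding)
  C4: slack = 1
  x1 ≥ 0: x1 = 4
  x2 ≥ 0: x2 = 8
Binding constraints: C2, C3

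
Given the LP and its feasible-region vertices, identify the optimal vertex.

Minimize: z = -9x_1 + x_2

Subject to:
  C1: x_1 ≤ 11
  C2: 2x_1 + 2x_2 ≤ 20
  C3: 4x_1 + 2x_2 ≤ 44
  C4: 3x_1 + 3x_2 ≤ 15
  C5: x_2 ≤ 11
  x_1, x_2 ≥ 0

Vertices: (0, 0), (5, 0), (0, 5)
Evaluating z = -9x_1 + x_2 at each vertex:
  (0, 0): z = 0
  (5, 0): z = -45
  (0, 5): z = 5

The smallest value is z = -45, attained at (5, 0).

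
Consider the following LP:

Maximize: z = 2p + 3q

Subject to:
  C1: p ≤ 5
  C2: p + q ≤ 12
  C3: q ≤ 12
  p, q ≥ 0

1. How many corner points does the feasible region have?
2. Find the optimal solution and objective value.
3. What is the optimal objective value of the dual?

1. 4
2. p = 0, q = 12, z = 36
3. 36 (by strong duality, equal to the primal optimum)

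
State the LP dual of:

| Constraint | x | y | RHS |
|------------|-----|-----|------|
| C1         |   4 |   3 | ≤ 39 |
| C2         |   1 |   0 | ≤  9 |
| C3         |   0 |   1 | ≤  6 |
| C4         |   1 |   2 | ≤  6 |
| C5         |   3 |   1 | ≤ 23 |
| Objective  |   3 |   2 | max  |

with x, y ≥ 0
Minimize: z = 39y1 + 9y2 + 6y3 + 6y4 + 23y5

Subject to:
  C1: -4y1 - y2 - y4 - 3y5 ≤ -3
  C2: -3y1 - y3 - 2y4 - y5 ≤ -2
  y1, y2, y3, y4, y5 ≥ 0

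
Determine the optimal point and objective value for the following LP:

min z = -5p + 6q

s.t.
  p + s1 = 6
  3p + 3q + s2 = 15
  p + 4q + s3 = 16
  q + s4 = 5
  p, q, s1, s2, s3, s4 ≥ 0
Each vertex is the intersection of two constraint boundaries that also satisfies all remaining constraints:
  p = 0 and q = 0 → (0, 0)
  3p + 3q = 15 and q = 0 → (5, 0)
  3p + 3q = 15 and p + 4q = 16 → (1.333, 3.667)
  p + 4q = 16 and p = 0 → (0, 4)

Evaluating z = -5p + 6q at each vertex:
  (0, 0): z = 0
  (5, 0): z = -25
  (1.333, 3.667): z = 15.33
  (0, 4): z = 24

The minimum is at (5, 0) with z = -25.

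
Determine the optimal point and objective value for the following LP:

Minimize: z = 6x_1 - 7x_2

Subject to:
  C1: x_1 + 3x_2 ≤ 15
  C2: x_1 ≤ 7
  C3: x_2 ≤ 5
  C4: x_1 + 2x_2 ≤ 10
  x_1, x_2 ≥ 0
x_1 = 0, x_2 = 5, z = -35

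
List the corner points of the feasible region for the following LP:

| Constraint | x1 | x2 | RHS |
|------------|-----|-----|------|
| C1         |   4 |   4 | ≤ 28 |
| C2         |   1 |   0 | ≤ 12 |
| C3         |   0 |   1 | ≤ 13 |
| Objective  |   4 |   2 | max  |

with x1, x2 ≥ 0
Each vertex is the intersection of two constraint boundaries that also satisfies all remaining constraints:
  x1 = 0 and x2 = 0 → (0, 0)
  4x1 + 4x2 = 28 and x2 = 0 → (7, 0)
  4x1 + 4x2 = 28 and x1 = 0 → (0, 7)

Vertices: (0, 0), (7, 0), (0, 7)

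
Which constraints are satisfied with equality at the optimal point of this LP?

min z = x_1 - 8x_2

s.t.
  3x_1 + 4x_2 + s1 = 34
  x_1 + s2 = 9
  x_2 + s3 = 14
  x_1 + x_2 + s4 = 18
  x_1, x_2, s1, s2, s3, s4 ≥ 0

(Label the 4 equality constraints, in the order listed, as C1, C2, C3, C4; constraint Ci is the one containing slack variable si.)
Optimal: x_1 = 0, x_2 = 8.5
Slack at optimum:
  C1: slack = 0 (binding)
  C2: slack = 9
  C3: slack = 5.5
  C4: slack = 9.5
  x_1 ≥ 0: x_1 = 0 (binding)
  x_2 ≥ 0: x_2 = 8.5
Binding constraints: C1, x_1 ≥ 0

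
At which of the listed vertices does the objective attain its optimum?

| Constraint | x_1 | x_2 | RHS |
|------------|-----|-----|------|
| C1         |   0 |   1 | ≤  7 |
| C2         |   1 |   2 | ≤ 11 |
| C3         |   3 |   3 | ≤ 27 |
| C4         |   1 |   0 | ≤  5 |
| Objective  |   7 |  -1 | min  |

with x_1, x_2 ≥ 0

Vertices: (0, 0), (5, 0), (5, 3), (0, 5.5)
(0, 5.5) with z = -5.5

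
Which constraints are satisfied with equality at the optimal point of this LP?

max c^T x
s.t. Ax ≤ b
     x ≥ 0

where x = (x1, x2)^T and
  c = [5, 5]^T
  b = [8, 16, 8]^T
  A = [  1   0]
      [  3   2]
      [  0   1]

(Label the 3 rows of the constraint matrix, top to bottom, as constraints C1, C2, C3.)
Optimal: x1 = 0, x2 = 8
Slack at optimum:
  C1: slack = 8
  C2: slack = 0 (binding)
  C3: slack = 0 (binding)
  x1 ≥ 0: x1 = 0 (binding)
  x2 ≥ 0: x2 = 8
Binding constraints: C2, C3, x1 ≥ 0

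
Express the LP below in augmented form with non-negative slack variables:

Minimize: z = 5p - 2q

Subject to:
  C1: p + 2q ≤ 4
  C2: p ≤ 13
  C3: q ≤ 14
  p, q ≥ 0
min z = 5p - 2q

s.t.
  p + 2q + s1 = 4
  p + s2 = 13
  q + s3 = 14
  p, q, s1, s2, s3 ≥ 0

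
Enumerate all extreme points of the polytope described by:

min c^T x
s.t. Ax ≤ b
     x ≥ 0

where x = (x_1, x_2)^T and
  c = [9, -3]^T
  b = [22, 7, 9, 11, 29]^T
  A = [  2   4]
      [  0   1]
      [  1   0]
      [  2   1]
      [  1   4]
Each vertex is the intersection of two constraint boundaries that also satisfies all remaining constraints:
  x_1 = 0 and x_2 = 0 → (0, 0)
  2x_1 + x_2 = 11 and x_2 = 0 → (5.5, 0)
  2x_1 + 4x_2 = 22 and 2x_1 + x_2 = 11 → (3.667, 3.667)
  2x_1 + 4x_2 = 22 and x_1 = 0 → (0, 5.5)

Vertices: (0, 0), (5.5, 0), (3.667, 3.667), (0, 5.5)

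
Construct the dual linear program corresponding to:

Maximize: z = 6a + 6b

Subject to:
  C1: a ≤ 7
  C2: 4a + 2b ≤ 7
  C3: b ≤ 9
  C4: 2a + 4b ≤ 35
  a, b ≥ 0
Minimize: z = 7y1 + 7y2 + 9y3 + 35y4

Subject to:
  C1: -y1 - 4y2 - 2y4 ≤ -6
  C2: -2y2 - y3 - 4y4 ≤ -6
  y1, y2, y3, y4 ≥ 0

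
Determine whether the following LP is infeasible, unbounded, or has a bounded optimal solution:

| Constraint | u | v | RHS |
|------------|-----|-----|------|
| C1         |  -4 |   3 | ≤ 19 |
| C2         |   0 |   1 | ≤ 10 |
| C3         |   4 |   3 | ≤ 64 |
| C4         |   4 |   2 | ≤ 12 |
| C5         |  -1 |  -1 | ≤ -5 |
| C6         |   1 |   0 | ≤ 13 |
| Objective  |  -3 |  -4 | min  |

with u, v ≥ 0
The point (0, 6) satisfies every constraint, so the LP is feasible; the constraints give u ≤ 13 and v ≤ 10, which with u, v ≥ 0 keep the feasible region inside a bounded box. A feasible, bounded LP attains a finite optimum at a vertex.

Bounded optimum: z* = -24 at (0, 6).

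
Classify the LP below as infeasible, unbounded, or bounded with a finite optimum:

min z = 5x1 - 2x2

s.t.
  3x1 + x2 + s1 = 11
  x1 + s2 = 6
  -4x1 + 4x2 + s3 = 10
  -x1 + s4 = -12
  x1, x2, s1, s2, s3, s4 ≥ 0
The row x1 + s2 = 6 with s2 ≥ 0 requires x1 ≤ 6, while the row -x1 + s4 = -12 with s4 ≥ 0 is equivalent to x1 ≥ 12. Together they would need 12 ≤ x1 ≤ 6, which is impossible since 12 > 6. No point satisfies all constraints.

The feasible region is empty; the LP is infeasible.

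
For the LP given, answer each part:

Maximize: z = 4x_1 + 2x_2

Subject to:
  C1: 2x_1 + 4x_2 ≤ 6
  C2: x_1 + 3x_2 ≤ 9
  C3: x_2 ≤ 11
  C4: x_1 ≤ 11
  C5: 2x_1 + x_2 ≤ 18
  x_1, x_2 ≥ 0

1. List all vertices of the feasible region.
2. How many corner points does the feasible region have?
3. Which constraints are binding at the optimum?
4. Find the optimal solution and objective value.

1. (0, 0), (3, 0), (0, 1.5)
2. 3
3. C1, x_2 ≥ 0
4. x_1 = 3, x_2 = 0, z = 12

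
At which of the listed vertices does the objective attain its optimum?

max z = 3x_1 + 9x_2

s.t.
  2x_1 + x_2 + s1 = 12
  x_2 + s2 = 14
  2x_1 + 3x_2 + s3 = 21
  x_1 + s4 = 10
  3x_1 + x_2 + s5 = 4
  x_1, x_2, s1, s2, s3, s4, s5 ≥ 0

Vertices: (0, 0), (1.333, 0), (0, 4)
Evaluating z = 3x_1 + 9x_2 at each vertex:
  (0, 0): z = 0
  (1.333, 0): z = 4
  (0, 4): z = 36

The largest value is z = 36, attained at (0, 4).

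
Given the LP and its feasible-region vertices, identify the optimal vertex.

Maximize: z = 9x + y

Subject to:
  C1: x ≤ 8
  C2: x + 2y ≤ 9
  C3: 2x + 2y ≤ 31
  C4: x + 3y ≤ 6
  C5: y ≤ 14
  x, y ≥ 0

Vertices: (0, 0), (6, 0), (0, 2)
Evaluating z = 9x + y at each vertex:
  (0, 0): z = 0
  (6, 0): z = 54
  (0, 2): z = 2

The largest value is z = 54, attained at (6, 0).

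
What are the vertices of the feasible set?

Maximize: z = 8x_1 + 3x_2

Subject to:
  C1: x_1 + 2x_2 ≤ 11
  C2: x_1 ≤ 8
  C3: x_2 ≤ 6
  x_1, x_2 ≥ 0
Each vertex is the intersection of two constraint boundaries that also satisfies all remaining constraints:
  x_1 = 0 and x_2 = 0 → (0, 0)
  x_1 = 8 and x_2 = 0 → (8, 0)
  x_1 + 2x_2 = 11 and x_1 = 8 → (8, 1.5)
  x_1 + 2x_2 = 11 and x_1 = 0 → (0, 5.5)

Vertices: (0, 0), (8, 0), (8, 1.5), (0, 5.5)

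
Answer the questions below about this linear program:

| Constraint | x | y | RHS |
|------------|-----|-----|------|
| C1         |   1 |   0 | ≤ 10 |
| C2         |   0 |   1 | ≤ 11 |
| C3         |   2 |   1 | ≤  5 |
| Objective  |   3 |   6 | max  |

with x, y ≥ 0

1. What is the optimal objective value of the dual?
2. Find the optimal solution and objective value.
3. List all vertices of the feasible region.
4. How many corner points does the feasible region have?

1. 30 (by strong duality, equal to the primal optimum)
2. x = 0, y = 5, z = 30
3. (0, 0), (2.5, 0), (0, 5)
4. 3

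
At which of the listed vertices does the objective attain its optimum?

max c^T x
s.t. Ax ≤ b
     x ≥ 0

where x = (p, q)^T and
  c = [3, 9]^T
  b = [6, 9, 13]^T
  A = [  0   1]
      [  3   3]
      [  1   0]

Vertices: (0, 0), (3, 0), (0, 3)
(0, 3) with z = 27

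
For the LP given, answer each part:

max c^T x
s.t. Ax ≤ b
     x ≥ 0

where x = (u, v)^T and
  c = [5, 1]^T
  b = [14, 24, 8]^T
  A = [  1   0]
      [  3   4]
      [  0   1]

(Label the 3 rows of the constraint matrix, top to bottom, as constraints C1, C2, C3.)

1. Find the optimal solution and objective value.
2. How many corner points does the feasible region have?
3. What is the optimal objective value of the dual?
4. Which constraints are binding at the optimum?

1. u = 8, v = 0, z = 40
2. 3
3. 40 (by strong duality, equal to the primal optimum)
4. C2, v ≥ 0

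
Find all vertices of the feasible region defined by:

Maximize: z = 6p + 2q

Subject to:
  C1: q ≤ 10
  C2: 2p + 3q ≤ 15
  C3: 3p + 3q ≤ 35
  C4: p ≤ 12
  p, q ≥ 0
Each vertex is the intersection of two constraint boundaries that also satisfies all remaining constraints:
  p = 0 and q = 0 → (0, 0)
  2p + 3q = 15 and q = 0 → (7.5, 0)
  2p + 3q = 15 and p = 0 → (0, 5)

Vertices: (0, 0), (7.5, 0), (0, 5)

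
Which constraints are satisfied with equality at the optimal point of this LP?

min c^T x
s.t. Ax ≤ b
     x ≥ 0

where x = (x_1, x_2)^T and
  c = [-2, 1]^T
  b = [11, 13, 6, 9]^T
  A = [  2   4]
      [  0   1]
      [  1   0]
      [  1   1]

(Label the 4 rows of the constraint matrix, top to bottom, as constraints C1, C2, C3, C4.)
Optimal: x_1 = 5.5, x_2 = 0
Slack at optimum:
  C1: slack = 0 (binding)
  C2: slack = 13
  C3: slack = 0.5
  C4: slack = 3.5
  x_1 ≥ 0: x_1 = 5.5
  x_2 ≥ 0: x_2 = 0 (binding)
Binding constraints: C1, x_2 ≥ 0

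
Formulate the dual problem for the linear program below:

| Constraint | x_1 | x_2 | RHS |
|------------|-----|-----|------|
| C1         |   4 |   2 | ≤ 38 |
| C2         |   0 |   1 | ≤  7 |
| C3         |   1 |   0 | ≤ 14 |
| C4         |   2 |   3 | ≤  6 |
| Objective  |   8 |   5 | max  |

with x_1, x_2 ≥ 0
Minimize: z = 38y1 + 7y2 + 14y3 + 6y4

Subject to:
  C1: -4y1 - y3 - 2y4 ≤ -8
  C2: -2y1 - y2 - 3y4 ≤ -5
  y1, y2, y3, y4 ≥ 0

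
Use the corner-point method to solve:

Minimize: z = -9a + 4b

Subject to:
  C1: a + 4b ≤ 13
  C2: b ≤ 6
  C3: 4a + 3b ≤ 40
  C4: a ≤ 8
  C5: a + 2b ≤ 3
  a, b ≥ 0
Each vertex is the intersection of two constraint boundaries that also satisfies all remaining constraints:
  a = 0 and b = 0 → (0, 0)
  a + 2b = 3 and b = 0 → (3, 0)
  a + 2b = 3 and a = 0 → (0, 1.5)

Evaluating z = -9a + 4b at each vertex:
  (0, 0): z = 0
  (3, 0): z = -27
  (0, 1.5): z = 6

The minimum is at (3, 0) with z = -27.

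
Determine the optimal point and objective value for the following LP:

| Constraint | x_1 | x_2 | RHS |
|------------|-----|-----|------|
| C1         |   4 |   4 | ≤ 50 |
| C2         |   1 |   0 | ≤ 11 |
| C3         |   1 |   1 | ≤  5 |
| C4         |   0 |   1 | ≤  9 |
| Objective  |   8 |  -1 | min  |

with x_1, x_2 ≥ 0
Each vertex is the intersection of two constraint boundaries that also satisfies all remaining constraints:
  x_1 = 0 and x_2 = 0 → (0, 0)
  x_1 + x_2 = 5 and x_2 = 0 → (5, 0)
  x_1 + x_2 = 5 and x_1 = 0 → (0, 5)

Evaluating z = 8x_1 - x_2 at each vertex:
  (0, 0): z = 0
  (5, 0): z = 40
  (0, 5): z = -5

The minimum is at (0, 5) with z = -5.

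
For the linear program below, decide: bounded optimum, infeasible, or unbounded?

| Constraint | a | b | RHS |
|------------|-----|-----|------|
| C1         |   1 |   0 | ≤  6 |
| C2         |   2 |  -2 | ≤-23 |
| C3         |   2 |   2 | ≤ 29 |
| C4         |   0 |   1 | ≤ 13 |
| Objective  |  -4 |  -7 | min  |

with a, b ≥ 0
The point (1.5, 13) satisfies every constraint, so the LP is feasible; the constraints give a ≤ 6 and b ≤ 13, which with a, b ≥ 0 keep the feasible region inside a bounded box. A feasible, bounded LP attains a finite optimum at a vertex.

The LP has an optimal solution: (1.5, 13) with z = -97.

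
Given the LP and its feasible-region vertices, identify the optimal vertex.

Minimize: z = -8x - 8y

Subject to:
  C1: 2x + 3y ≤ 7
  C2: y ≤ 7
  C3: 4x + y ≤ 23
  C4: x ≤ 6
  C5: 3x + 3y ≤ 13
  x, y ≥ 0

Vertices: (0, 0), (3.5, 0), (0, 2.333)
Evaluating z = -8x - 8y at each vertex:
  (0, 0): z = 0
  (3.5, 0): z = -28
  (0, 2.333): z = -18.67

The smallest value is z = -28, attained at (3.5, 0).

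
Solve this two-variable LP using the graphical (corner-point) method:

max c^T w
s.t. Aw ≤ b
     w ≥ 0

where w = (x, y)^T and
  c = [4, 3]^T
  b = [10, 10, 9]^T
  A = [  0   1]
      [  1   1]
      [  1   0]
Each vertex is the intersection of two constraint boundaries that also satisfies all remaining constraints:
  x = 0 and y = 0 → (0, 0)
  x = 9 and y = 0 → (9, 0)
  x + y = 10 and x = 9 → (9, 1)
  y = 10 and x + y = 10 → (0, 10)

Evaluating z = 4x + 3y at each vertex:
  (0, 0): z = 0
  (9, 0): z = 36
  (9, 1): z = 39
  (0, 10): z = 30

The maximum is at (9, 1) with z = 39.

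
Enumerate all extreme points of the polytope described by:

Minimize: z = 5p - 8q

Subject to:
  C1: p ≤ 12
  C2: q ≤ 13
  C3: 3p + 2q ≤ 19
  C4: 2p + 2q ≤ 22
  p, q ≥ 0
Each vertex is the intersection of two constraint boundaries that also satisfies all remaining constraints:
  p = 0 and q = 0 → (0, 0)
  3p + 2q = 19 and q = 0 → (6.333, 0)
  3p + 2q = 19 and p = 0 → (0, 9.5)

Vertices: (0, 0), (6.333, 0), (0, 9.5)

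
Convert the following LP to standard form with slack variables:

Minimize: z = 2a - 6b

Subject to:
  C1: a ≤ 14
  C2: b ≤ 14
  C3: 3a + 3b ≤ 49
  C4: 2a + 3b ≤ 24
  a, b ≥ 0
min z = 2a - 6b

s.t.
  a + s1 = 14
  b + s2 = 14
  3a + 3b + s3 = 49
  2a + 3b + s4 = 24
  a, b, s1, s2, s3, s4 ≥ 0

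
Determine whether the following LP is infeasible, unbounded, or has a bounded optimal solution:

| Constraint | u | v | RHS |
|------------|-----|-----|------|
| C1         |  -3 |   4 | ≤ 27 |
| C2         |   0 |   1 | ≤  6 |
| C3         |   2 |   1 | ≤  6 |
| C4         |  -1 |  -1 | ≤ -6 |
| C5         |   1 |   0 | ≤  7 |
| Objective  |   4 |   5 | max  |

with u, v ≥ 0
The point (0, 6) satisfies every constraint, so the LP is feasible; the constraints give u ≤ 7 and v ≤ 6, which with u, v ≥ 0 keep the feasible region inside a bounded box. A feasible, bounded LP attains a finite optimum at a vertex.

The LP has an optimal solution: (0, 6) with z = 30.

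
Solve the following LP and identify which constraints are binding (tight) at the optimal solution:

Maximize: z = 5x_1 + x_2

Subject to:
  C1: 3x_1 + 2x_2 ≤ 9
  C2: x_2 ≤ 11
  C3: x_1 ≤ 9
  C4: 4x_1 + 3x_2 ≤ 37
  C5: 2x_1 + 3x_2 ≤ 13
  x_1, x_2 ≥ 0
Optimal: x_1 = 3, x_2 = 0
Slack at optimum:
  C1: slack = 0 (binding)
  C2: slack = 11
  C3: slack = 6
  C4: slack = 25
  C5: slack = 7
  x_1 ≥ 0: x_1 = 3
  x_2 ≥ 0: x_2 = 0 (binding)
Binding constraints: C1, x_2 ≥ 0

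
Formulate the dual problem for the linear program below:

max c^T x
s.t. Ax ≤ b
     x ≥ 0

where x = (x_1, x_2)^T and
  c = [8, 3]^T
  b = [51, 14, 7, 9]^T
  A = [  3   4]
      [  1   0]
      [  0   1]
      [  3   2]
Minimize: z = 51y1 + 14y2 + 7y3 + 9y4

Subject to:
  C1: -3y1 - y2 - 3y4 ≤ -8
  C2: -4y1 - y3 - 2y4 ≤ -3
  y1, y2, y3, y4 ≥ 0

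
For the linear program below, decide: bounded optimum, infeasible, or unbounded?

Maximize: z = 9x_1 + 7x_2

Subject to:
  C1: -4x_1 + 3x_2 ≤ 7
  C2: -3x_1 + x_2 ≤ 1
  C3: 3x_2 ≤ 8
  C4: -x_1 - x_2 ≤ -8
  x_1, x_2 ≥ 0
Feasible point: (6, 2) satisfies every constraint, so the LP is feasible.
Direction d = (1, 0): for each constraint row a, a·d ≤ 0 —
  (-4)(1) + (3)(0) = -4 ≤ 0
  (-3)(1) + (1)(0) = -3 ≤ 0
  (0)(1) + (3)(0) = 0 ≤ 0
  (-1)(1) + (-1)(0) = -1 ≤ 0
and d ≥ 0, so (6, 2) + t·d stays feasible for every t ≥ 0. Along this ray z = 9x_1 + 7x_2 changes by 9 per unit t, so z → +∞.

Unbounded: there is a feasible ray along which z → +∞.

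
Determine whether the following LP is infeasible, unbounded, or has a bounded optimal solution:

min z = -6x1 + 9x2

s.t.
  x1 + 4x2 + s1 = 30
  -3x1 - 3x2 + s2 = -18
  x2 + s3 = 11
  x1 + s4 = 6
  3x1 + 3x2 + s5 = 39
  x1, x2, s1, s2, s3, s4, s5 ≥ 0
The point (6, 0) satisfies every constraint, so the LP is feasible; the constraints give x1 ≤ 6 and x2 ≤ 11, which with x1, x2 ≥ 0 keep the feasible region inside a bounded box. A feasible, bounded LP attains a finite optimum at a vertex.

Evaluating z = -6x1 + 9x2 at each vertex:
  (6, 0): z = -36
  (6, 6): z = 18
  (0, 7.5): z = 67.5
  (0, 6): z = 54

The LP has an optimal solution: (6, 0) with z = -36.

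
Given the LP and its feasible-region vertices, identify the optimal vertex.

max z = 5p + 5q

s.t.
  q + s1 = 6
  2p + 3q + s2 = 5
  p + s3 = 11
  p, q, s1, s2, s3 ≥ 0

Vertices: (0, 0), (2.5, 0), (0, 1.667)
(2.5, 0) with z = 12.5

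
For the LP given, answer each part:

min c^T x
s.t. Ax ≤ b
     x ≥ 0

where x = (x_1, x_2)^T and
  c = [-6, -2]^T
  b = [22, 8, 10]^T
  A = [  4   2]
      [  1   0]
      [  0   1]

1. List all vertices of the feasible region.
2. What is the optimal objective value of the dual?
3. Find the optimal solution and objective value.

1. (0, 0), (5.5, 0), (0.5, 10), (0, 10)
2. -33 (by strong duality, equal to the primal optimum)
3. x_1 = 5.5, x_2 = 0, z = -33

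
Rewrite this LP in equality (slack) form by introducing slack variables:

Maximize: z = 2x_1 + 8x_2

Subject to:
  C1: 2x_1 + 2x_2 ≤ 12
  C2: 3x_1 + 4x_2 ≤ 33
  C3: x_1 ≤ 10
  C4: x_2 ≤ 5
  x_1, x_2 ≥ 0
max z = 2x_1 + 8x_2

s.t.
  2x_1 + 2x_2 + s1 = 12
  3x_1 + 4x_2 + s2 = 33
  x_1 + s3 = 10
  x_2 + s4 = 5
  x_1, x_2, s1, s2, s3, s4 ≥ 0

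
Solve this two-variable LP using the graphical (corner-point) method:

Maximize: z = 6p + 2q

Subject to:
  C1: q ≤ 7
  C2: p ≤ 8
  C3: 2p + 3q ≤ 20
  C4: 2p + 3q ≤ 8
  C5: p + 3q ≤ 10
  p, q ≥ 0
Each vertex is the intersection of two constraint boundaries that also satisfies all remaining constraints:
  p = 0 and q = 0 → (0, 0)
  2p + 3q = 8 and q = 0 → (4, 0)
  2p + 3q = 8 and p = 0 → (0, 2.667)

Evaluating z = 6p + 2q at each vertex:
  (0, 0): z = 0
  (4, 0): z = 24
  (0, 2.667): z = 5.333

The maximum is at (4, 0) with z = 24.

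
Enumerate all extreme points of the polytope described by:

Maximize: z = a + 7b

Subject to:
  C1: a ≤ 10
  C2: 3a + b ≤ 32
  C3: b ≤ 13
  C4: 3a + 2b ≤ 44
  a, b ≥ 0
Each vertex is the intersection of two constraint boundaries that also satisfies all remaining constraints:
  a = 0 and b = 0 → (0, 0)
  a = 10 and b = 0 → (10, 0)
  a = 10 and 3a + b = 32 → (10, 2)
  3a + b = 32 and 3a + 2b = 44 → (6.667, 12)
  b = 13 and 3a + 2b = 44 → (6, 13)
  b = 13 and a = 0 → (0, 13)

Vertices: (0, 0), (10, 0), (10, 2), (6.667, 12), (6, 13), (0, 13)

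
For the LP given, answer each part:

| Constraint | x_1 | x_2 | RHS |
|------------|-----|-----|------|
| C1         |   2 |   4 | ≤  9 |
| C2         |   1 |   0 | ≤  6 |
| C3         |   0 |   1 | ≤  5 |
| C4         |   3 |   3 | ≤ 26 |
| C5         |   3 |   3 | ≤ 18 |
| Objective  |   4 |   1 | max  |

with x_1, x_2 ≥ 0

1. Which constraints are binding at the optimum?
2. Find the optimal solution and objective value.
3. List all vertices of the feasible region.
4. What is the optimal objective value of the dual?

1. C1, x_2 ≥ 0
2. x_1 = 4.5, x_2 = 0, z = 18
3. (0, 0), (4.5, 0), (0, 2.25)
4. 18 (by strong duality, equal to the primal optimum)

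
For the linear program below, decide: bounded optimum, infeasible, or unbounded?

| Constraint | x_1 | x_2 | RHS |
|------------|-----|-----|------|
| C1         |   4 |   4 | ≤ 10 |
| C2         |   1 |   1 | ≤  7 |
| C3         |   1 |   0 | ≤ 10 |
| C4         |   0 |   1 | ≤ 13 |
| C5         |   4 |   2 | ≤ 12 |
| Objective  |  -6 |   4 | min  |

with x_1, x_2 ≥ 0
The point (2.5, 0) satisfies every constraint, so the LP is feasible; the constraints give x_1 ≤ 10 and x_2 ≤ 13, which with x_1, x_2 ≥ 0 keep the feasible region inside a bounded box. A feasible, bounded LP attains a finite optimum at a vertex.

Feasible with finite optimum z* = -15 at (2.5, 0).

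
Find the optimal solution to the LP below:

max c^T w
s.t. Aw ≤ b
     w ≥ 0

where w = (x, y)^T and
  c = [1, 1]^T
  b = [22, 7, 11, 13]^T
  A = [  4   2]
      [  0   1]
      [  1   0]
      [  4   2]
Each vertex is the intersection of two constraint boundaries that also satisfies all remaining constraints:
  x = 0 and y = 0 → (0, 0)
  4x + 2y = 13 and y = 0 → (3.25, 0)
  4x + 2y = 13 and x = 0 → (0, 6.5)

Evaluating z = x + y at each vertex:
  (0, 0): z = 0
  (3.25, 0): z = 3.25
  (0, 6.5): z = 6.5

The maximum is at (0, 6.5) with z = 6.5.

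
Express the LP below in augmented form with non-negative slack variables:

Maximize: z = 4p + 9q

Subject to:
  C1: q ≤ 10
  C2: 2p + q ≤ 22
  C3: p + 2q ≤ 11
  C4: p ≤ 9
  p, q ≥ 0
max z = 4p + 9q

s.t.
  q + s1 = 10
  2p + q + s2 = 22
  p + 2q + s3 = 11
  p + s4 = 9
  p, q, s1, s2, s3, s4 ≥ 0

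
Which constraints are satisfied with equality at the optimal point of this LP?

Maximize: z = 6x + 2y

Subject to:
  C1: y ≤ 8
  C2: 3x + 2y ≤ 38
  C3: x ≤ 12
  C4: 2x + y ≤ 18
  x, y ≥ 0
Optimal: x = 9, y = 0
Slack at optimum:
  C1: slack = 8
  C2: slack = 11
  C3: slack = 3
  C4: slack = 0 (binding)
  x ≥ 0: x = 9
  y ≥ 0: y = 0 (binding)
Binding constraints: C4, y ≥ 0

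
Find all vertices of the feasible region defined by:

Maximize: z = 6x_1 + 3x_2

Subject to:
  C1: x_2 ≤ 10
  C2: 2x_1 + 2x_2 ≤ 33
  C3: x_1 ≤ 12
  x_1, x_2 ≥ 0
Each vertex is the intersection of two constraint boundaries that also satisfies all remaining constraints:
  x_1 = 0 and x_2 = 0 → (0, 0)
  x_1 = 12 and x_2 = 0 → (12, 0)
  2x_1 + 2x_2 = 33 and x_1 = 12 → (12, 4.5)
  x_2 = 10 and 2x_1 + 2x_2 = 33 → (6.5, 10)
  x_2 = 10 and x_1 = 0 → (0, 10)

Vertices: (0, 0), (12, 0), (12, 4.5), (6.5, 10), (0, 10)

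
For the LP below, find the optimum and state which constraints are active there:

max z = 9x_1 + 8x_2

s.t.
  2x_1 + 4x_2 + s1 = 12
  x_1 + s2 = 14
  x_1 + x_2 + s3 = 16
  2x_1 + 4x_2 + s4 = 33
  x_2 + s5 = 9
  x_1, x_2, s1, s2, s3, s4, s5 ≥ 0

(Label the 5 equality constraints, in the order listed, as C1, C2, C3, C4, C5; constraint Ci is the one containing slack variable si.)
Optimal: x_1 = 6, x_2 = 0
Binding: C1, x_2 ≥ 0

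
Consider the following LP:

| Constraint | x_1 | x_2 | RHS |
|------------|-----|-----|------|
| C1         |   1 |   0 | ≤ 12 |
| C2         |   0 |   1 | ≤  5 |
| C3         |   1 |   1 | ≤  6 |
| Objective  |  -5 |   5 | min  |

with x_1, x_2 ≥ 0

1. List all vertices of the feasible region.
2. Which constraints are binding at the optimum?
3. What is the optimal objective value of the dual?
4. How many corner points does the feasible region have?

1. (0, 0), (6, 0), (1, 5), (0, 5)
2. C3, x_2 ≥ 0
3. -30 (by strong duality, equal to the primal optimum)
4. 4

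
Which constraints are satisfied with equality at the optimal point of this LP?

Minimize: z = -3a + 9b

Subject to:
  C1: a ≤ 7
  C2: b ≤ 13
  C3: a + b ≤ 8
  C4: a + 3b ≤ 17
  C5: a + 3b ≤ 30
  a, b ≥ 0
Optimal: a = 7, b = 0
Binding: C1, b ≥ 0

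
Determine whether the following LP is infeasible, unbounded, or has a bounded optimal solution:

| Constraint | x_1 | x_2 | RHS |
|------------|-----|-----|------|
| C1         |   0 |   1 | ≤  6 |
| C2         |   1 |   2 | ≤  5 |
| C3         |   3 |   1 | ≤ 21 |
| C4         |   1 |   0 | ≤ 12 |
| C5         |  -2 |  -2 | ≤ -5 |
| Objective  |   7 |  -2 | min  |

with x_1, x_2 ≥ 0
The point (0, 2.5) satisfies every constraint, so the LP is feasible; the constraints give x_1 ≤ 12 and x_2 ≤ 6, which with x_1, x_2 ≥ 0 keep the feasible region inside a bounded box. A feasible, bounded LP attains a finite optimum at a vertex.

The LP has an optimal solution: (0, 2.5) with z = -5.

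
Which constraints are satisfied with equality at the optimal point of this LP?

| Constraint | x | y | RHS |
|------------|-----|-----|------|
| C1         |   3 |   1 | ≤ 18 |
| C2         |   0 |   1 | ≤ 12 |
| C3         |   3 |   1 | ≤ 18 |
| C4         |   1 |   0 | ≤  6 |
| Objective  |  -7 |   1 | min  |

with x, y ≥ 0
Optimal: x = 6, y = 0
Binding: C1, C3, C4, y ≥ 0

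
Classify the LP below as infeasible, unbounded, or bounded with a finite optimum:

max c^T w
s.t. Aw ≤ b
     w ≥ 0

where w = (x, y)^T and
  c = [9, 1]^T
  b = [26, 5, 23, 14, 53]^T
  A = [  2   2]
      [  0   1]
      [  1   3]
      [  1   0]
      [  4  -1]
The point (13, 0) satisfies every constraint, so the LP is feasible; the constraints give x ≤ 14 and y ≤ 5, which with x, y ≥ 0 keep the feasible region inside a bounded box. A feasible, bounded LP attains a finite optimum at a vertex.

Evaluating z = 9x + y at each vertex:
  (0, 0): z = 0
  (13, 0): z = 117
  (8, 5): z = 77
  (0, 5): z = 5

Bounded optimum: z* = 117 at (13, 0).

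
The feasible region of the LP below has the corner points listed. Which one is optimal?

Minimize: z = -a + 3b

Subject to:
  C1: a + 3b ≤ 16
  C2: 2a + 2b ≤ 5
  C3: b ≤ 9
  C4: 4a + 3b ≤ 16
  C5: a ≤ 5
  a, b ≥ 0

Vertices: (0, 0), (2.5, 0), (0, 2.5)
Evaluating z = -a + 3b at each vertex:
  (0, 0): z = 0
  (2.5, 0): z = -2.5
  (0, 2.5): z = 7.5

The smallest value is z = -2.5, attained at (2.5, 0).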